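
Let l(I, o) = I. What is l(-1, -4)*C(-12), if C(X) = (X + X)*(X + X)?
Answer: -576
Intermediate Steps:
C(X) = 4*X² (C(X) = (2*X)*(2*X) = 4*X²)
l(-1, -4)*C(-12) = -4*(-12)² = -4*144 = -1*576 = -576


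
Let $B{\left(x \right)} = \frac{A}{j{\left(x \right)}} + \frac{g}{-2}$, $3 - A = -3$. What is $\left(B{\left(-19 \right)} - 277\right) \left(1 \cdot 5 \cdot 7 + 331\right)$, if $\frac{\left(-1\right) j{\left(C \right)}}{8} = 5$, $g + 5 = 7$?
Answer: $- \frac{1018029}{10} \approx -1.018 \cdot 10^{5}$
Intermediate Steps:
$g = 2$ ($g = -5 + 7 = 2$)
$A = 6$ ($A = 3 - -3 = 3 + 3 = 6$)
$j{\left(C \right)} = -40$ ($j{\left(C \right)} = \left(-8\right) 5 = -40$)
$B{\left(x \right)} = - \frac{23}{20}$ ($B{\left(x \right)} = \frac{6}{-40} + \frac{2}{-2} = 6 \left(- \frac{1}{40}\right) + 2 \left(- \frac{1}{2}\right) = - \frac{3}{20} - 1 = - \frac{23}{20}$)
$\left(B{\left(-19 \right)} - 277\right) \left(1 \cdot 5 \cdot 7 + 331\right) = \left(- \frac{23}{20} - 277\right) \left(1 \cdot 5 \cdot 7 + 331\right) = - \frac{5563 \left(5 \cdot 7 + 331\right)}{20} = - \frac{5563 \left(35 + 331\right)}{20} = \left(- \frac{5563}{20}\right) 366 = - \frac{1018029}{10}$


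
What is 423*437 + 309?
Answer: 185160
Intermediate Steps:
423*437 + 309 = 184851 + 309 = 185160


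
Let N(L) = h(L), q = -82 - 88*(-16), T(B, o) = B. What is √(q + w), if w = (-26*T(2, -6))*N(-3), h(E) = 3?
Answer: 3*√130 ≈ 34.205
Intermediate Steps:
q = 1326 (q = -82 + 1408 = 1326)
N(L) = 3
w = -156 (w = -26*2*3 = -52*3 = -156)
√(q + w) = √(1326 - 156) = √1170 = 3*√130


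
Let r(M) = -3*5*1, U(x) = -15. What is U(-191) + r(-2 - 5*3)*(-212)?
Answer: 3165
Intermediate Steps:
r(M) = -15 (r(M) = -15*1 = -15)
U(-191) + r(-2 - 5*3)*(-212) = -15 - 15*(-212) = -15 + 3180 = 3165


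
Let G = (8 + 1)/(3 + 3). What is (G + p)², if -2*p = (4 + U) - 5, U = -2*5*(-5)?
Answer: 529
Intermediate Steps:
U = 50 (U = -10*(-5) = 50)
G = 3/2 (G = 9/6 = 9*(⅙) = 3/2 ≈ 1.5000)
p = -49/2 (p = -((4 + 50) - 5)/2 = -(54 - 5)/2 = -½*49 = -49/2 ≈ -24.500)
(G + p)² = (3/2 - 49/2)² = (-23)² = 529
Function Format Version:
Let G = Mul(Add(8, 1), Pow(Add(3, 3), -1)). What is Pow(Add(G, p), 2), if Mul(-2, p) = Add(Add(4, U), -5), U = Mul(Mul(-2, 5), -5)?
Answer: 529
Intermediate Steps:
U = 50 (U = Mul(-10, -5) = 50)
G = Rational(3, 2) (G = Mul(9, Pow(6, -1)) = Mul(9, Rational(1, 6)) = Rational(3, 2) ≈ 1.5000)
p = Rational(-49, 2) (p = Mul(Rational(-1, 2), Add(Add(4, 50), -5)) = Mul(Rational(-1, 2), Add(54, -5)) = Mul(Rational(-1, 2), 49) = Rational(-49, 2) ≈ -24.500)
Pow(Add(G, p), 2) = Pow(Add(Rational(3, 2), Rational(-49, 2)), 2) = Pow(-23, 2) = 529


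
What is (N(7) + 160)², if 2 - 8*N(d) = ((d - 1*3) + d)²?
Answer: 1347921/64 ≈ 21061.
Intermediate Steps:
N(d) = ¼ - (-3 + 2*d)²/8 (N(d) = ¼ - ((d - 1*3) + d)²/8 = ¼ - ((d - 3) + d)²/8 = ¼ - ((-3 + d) + d)²/8 = ¼ - (-3 + 2*d)²/8)
(N(7) + 160)² = ((¼ - (-3 + 2*7)²/8) + 160)² = ((¼ - (-3 + 14)²/8) + 160)² = ((¼ - ⅛*11²) + 160)² = ((¼ - ⅛*121) + 160)² = ((¼ - 121/8) + 160)² = (-119/8 + 160)² = (1161/8)² = 1347921/64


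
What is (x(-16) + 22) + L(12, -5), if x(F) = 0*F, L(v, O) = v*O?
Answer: -38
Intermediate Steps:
L(v, O) = O*v
x(F) = 0
(x(-16) + 22) + L(12, -5) = (0 + 22) - 5*12 = 22 - 60 = -38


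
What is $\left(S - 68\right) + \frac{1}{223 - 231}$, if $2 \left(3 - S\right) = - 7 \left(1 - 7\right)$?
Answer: $- \frac{689}{8} \approx -86.125$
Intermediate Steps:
$S = -18$ ($S = 3 - \frac{\left(-7\right) \left(1 - 7\right)}{2} = 3 - \frac{\left(-7\right) \left(-6\right)}{2} = 3 - 21 = -18$)
$\left(S - 68\right) + \frac{1}{223 - 231} = \left(-18 - 68\right) + \frac{1}{223 - 231} = -86 + \frac{1}{-8} = -86 - \frac{1}{8} = - \frac{689}{8}$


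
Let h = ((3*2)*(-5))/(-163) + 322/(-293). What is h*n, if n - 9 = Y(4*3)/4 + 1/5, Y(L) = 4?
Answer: -2228496/238795 ≈ -9.3323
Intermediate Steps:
n = 51/5 (n = 9 + (4/4 + 1/5) = 9 + (4*(¼) + 1*(⅕)) = 9 + (1 + ⅕) = 9 + 6/5 = 51/5 ≈ 10.200)
h = -43696/47759 (h = (6*(-5))*(-1/163) + 322*(-1/293) = -30*(-1/163) - 322/293 = 30/163 - 322/293 = -43696/47759 ≈ -0.91493)
h*n = -43696/47759*51/5 = -2228496/238795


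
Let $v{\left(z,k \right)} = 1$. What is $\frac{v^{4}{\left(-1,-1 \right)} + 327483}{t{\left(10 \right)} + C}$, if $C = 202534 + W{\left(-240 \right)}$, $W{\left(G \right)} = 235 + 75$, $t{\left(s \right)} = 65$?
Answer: $\frac{327484}{202909} \approx 1.6139$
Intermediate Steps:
$W{\left(G \right)} = 310$
$C = 202844$ ($C = 202534 + 310 = 202844$)
$\frac{v^{4}{\left(-1,-1 \right)} + 327483}{t{\left(10 \right)} + C} = \frac{1^{4} + 327483}{65 + 202844} = \frac{1 + 327483}{202909} = 327484 \cdot \frac{1}{202909} = \frac{327484}{202909}$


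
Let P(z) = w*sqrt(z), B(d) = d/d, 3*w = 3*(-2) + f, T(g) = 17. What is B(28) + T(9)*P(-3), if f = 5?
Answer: 1 - 17*I*sqrt(3)/3 ≈ 1.0 - 9.815*I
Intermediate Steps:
w = -1/3 (w = (3*(-2) + 5)/3 = (-6 + 5)/3 = (1/3)*(-1) = -1/3 ≈ -0.33333)
B(d) = 1
P(z) = -sqrt(z)/3
B(28) + T(9)*P(-3) = 1 + 17*(-I*sqrt(3)/3) = 1 - 17*I*sqrt(3)/3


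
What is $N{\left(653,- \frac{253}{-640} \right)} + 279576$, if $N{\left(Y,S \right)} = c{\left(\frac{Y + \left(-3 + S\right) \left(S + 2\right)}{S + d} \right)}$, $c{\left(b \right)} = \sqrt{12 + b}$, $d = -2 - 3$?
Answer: $279576 + \frac{i \sqrt{7140001295630}}{235760} \approx 2.7958 \cdot 10^{5} + 11.334 i$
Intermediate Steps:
$d = -5$
$N{\left(Y,S \right)} = \sqrt{12 + \frac{Y + \left(-3 + S\right) \left(2 + S\right)}{-5 + S}}$ ($N{\left(Y,S \right)} = \sqrt{12 + \frac{Y + \left(-3 + S\right) \left(S + 2\right)}{S - 5}} = \sqrt{12 + \frac{Y + \left(-3 + S\right) \left(2 + S\right)}{-5 + S}}$)
$N{\left(653,- \frac{253}{-640} \right)} + 279576 = \sqrt{\frac{-66 + 653 + \left(- \frac{253}{-640}\right)^{2} + 11 \left(- \frac{253}{-640}\right)}{-5 - \frac{253}{-640}}} + 279576 = \sqrt{\frac{-66 + 653 + \left(\left(-253\right) \left(- \frac{1}{640}\right)\right)^{2} + 11 \left(\left(-253\right) \left(- \frac{1}{640}\right)\right)}{-5 - - \frac{253}{640}}} + 279576 = \sqrt{\frac{-66 + 653 + \left(\frac{253}{640}\right)^{2} + 11 \cdot \frac{253}{640}}{-5 + \frac{253}{640}}} + 279576 = \sqrt{\frac{-66 + 653 + \frac{64009}{409600} + \frac{2783}{640}}{- \frac{2947}{640}}} + 279576 = \sqrt{\left(- \frac{640}{2947}\right) \frac{242280329}{409600}} + 279576 = \sqrt{- \frac{242280329}{1886080}} + 279576 = \frac{i \sqrt{7140001295630}}{235760} + 279576 = 279576 + \frac{i \sqrt{7140001295630}}{235760}$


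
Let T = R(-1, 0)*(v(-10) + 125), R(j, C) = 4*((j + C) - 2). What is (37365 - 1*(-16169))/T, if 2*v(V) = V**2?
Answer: -26767/1050 ≈ -25.492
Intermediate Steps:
R(j, C) = -8 + 4*C + 4*j (R(j, C) = 4*((C + j) - 2) = 4*(-2 + C + j) = -8 + 4*C + 4*j)
v(V) = V**2/2
T = -2100 (T = (-8 + 4*0 + 4*(-1))*((1/2)*(-10)**2 + 125) = (-8 + 0 - 4)*((1/2)*100 + 125) = -12*(50 + 125) = -12*175 = -2100)
(37365 - 1*(-16169))/T = (37365 - 1*(-16169))/(-2100) = (37365 + 16169)*(-1/2100) = 53534*(-1/2100) = -26767/1050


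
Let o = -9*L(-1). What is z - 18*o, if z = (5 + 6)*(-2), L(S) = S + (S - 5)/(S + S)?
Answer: 302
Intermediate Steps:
L(S) = S + (-5 + S)/(2*S) (L(S) = S + (-5 + S)/((2*S)) = S + (-5 + S)*(1/(2*S)) = S + (-5 + S)/(2*S))
o = -18 (o = -9*(½ - 1 - 5/2/(-1)) = -9*(½ - 1 - 5/2*(-1)) = -9*(½ - 1 + 5/2) = -9*2 = -18)
z = -22 (z = 11*(-2) = -22)
z - 18*o = -22 - 18*(-18) = -22 + 324 = 302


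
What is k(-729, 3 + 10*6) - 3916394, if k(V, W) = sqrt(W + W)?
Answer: -3916394 + 3*sqrt(14) ≈ -3.9164e+6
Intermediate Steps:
k(V, W) = sqrt(2)*sqrt(W) (k(V, W) = sqrt(2*W) = sqrt(2)*sqrt(W))
k(-729, 3 + 10*6) - 3916394 = sqrt(2)*sqrt(3 + 10*6) - 3916394 = sqrt(2)*sqrt(3 + 60) - 3916394 = sqrt(2)*sqrt(63) - 3916394 = sqrt(2)*(3*sqrt(7)) - 3916394 = 3*sqrt(14) - 3916394 = -3916394 + 3*sqrt(14)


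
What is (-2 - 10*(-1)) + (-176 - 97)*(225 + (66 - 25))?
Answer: -72610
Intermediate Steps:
(-2 - 10*(-1)) + (-176 - 97)*(225 + (66 - 25)) = (-2 + 10) - 273*(225 + 41) = 8 - 273*266 = 8 - 72618 = -72610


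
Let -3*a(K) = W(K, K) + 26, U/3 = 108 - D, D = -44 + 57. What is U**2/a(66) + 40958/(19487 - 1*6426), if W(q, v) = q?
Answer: -3178871039/1201612 ≈ -2645.5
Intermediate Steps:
D = 13
U = 285 (U = 3*(108 - 1*13) = 3*(108 - 13) = 3*95 = 285)
a(K) = -26/3 - K/3 (a(K) = -(K + 26)/3 = -(26 + K)/3 = -26/3 - K/3)
U**2/a(66) + 40958/(19487 - 1*6426) = 285**2/(-26/3 - 1/3*66) + 40958/(19487 - 1*6426) = 81225/(-26/3 - 22) + 40958/(19487 - 6426) = 81225/(-92/3) + 40958/13061 = 81225*(-3/92) + 40958*(1/13061) = -243675/92 + 40958/13061 = -3178871039/1201612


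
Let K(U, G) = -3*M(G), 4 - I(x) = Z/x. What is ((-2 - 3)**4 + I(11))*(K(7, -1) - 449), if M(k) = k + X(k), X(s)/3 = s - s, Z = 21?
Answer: -3076508/11 ≈ -2.7968e+5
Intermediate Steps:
X(s) = 0 (X(s) = 3*(s - s) = 3*0 = 0)
M(k) = k (M(k) = k + 0 = k)
I(x) = 4 - 21/x
K(U, G) = -3*G
((-2 - 3)**4 + I(11))*(K(7, -1) - 449) = ((-2 - 3)**4 + (4 - 21/11))*(-3*(-1) - 449) = ((-5)**4 + (4 - 21*1/11))*(3 - 449) = (625 + (4 - 21/11))*(-446) = (625 + 23/11)*(-446) = (6898/11)*(-446) = -3076508/11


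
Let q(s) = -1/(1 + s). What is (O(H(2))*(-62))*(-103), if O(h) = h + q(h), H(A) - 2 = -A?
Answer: -6386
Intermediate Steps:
H(A) = 2 - A
O(h) = h - 1/(1 + h)
(O(H(2))*(-62))*(-103) = (((-1 + (2 - 1*2)*(1 + (2 - 1*2)))/(1 + (2 - 1*2)))*(-62))*(-103) = (((-1 + (2 - 2)*(1 + (2 - 2)))/(1 + (2 - 2)))*(-62))*(-103) = (((-1 + 0*(1 + 0))/(1 + 0))*(-62))*(-103) = (((-1 + 0*1)/1)*(-62))*(-103) = ((1*(-1 + 0))*(-62))*(-103) = ((1*(-1))*(-62))*(-103) = -1*(-62)*(-103) = 62*(-103) = -6386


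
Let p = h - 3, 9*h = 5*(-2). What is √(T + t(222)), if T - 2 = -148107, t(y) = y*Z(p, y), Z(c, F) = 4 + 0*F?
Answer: I*√147217 ≈ 383.69*I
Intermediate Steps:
h = -10/9 (h = (5*(-2))/9 = (⅑)*(-10) = -10/9 ≈ -1.1111)
p = -37/9 (p = -10/9 - 3 = -37/9 ≈ -4.1111)
Z(c, F) = 4 (Z(c, F) = 4 + 0 = 4)
t(y) = 4*y (t(y) = y*4 = 4*y)
T = -148105 (T = 2 - 148107 = -148105)
√(T + t(222)) = √(-148105 + 4*222) = √(-148105 + 888) = √(-147217) = I*√147217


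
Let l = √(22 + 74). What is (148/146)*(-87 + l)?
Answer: -6438/73 + 296*√6/73 ≈ -78.260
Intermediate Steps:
l = 4*√6 (l = √96 = 4*√6 ≈ 9.7980)
(148/146)*(-87 + l) = (148/146)*(-87 + 4*√6) = (148*(1/146))*(-87 + 4*√6) = 74*(-87 + 4*√6)/73 = -6438/73 + 296*√6/73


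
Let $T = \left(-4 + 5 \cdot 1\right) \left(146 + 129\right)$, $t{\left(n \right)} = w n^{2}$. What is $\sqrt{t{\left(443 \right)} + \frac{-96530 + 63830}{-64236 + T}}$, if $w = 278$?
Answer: $\frac{\sqrt{223194116732835362}}{63961} \approx 7386.3$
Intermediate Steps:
$t{\left(n \right)} = 278 n^{2}$
$T = 275$ ($T = \left(-4 + 5\right) 275 = 1 \cdot 275 = 275$)
$\sqrt{t{\left(443 \right)} + \frac{-96530 + 63830}{-64236 + T}} = \sqrt{278 \cdot 443^{2} + \frac{-96530 + 63830}{-64236 + 275}} = \sqrt{278 \cdot 196249 - \frac{32700}{-63961}} = \sqrt{54557222 - - \frac{32700}{63961}} = \sqrt{54557222 + \frac{32700}{63961}} = \sqrt{\frac{3489534509042}{63961}} = \frac{\sqrt{223194116732835362}}{63961}$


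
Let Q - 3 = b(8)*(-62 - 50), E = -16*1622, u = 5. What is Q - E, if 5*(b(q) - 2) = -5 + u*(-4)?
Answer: 26291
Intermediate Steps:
b(q) = -3 (b(q) = 2 + (-5 + 5*(-4))/5 = 2 + (-5 - 20)/5 = 2 + (⅕)*(-25) = 2 - 5 = -3)
E = -25952
Q = 339 (Q = 3 - 3*(-62 - 50) = 3 - 3*(-112) = 3 + 336 = 339)
Q - E = 339 - 1*(-25952) = 339 + 25952 = 26291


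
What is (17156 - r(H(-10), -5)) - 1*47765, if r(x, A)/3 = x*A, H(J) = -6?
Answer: -30699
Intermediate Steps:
r(x, A) = 3*A*x (r(x, A) = 3*(x*A) = 3*(A*x) = 3*A*x)
(17156 - r(H(-10), -5)) - 1*47765 = (17156 - 3*(-5)*(-6)) - 1*47765 = (17156 - 1*90) - 47765 = (17156 - 90) - 47765 = 17066 - 47765 = -30699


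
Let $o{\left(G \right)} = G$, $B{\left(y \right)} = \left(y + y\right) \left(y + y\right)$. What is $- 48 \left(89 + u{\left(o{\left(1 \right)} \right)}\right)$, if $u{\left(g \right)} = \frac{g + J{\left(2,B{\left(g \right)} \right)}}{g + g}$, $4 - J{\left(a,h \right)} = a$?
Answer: $-4344$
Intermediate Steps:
$B{\left(y \right)} = 4 y^{2}$ ($B{\left(y \right)} = 2 y 2 y = 4 y^{2}$)
$J{\left(a,h \right)} = 4 - a$
$u{\left(g \right)} = \frac{2 + g}{2 g}$ ($u{\left(g \right)} = \frac{g + \left(4 - 2\right)}{g + g} = \frac{g + \left(4 - 2\right)}{2 g} = \left(g + 2\right) \frac{1}{2 g} = \left(2 + g\right) \frac{1}{2 g} = \frac{2 + g}{2 g}$)
$- 48 \left(89 + u{\left(o{\left(1 \right)} \right)}\right) = - 48 \left(89 + \frac{2 + 1}{2 \cdot 1}\right) = - 48 \left(89 + \frac{1}{2} \cdot 1 \cdot 3\right) = - 48 \left(89 + \frac{3}{2}\right) = \left(-48\right) \frac{181}{2} = -4344$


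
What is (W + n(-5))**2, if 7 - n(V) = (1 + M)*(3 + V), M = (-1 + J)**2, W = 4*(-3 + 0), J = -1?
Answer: 25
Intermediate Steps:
W = -12 (W = 4*(-3) = -12)
M = 4 (M = (-1 - 1)**2 = (-2)**2 = 4)
n(V) = -8 - 5*V (n(V) = 7 - (1 + 4)*(3 + V) = 7 - 5*(3 + V) = 7 - (15 + 5*V) = 7 + (-15 - 5*V) = -8 - 5*V)
(W + n(-5))**2 = (-12 + (-8 - 5*(-5)))**2 = (-12 + (-8 + 25))**2 = (-12 + 17)**2 = 5**2 = 25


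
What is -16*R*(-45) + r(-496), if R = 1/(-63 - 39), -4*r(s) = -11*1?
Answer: -293/68 ≈ -4.3088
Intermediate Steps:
r(s) = 11/4 (r(s) = -(-11)/4 = -1/4*(-11) = 11/4)
R = -1/102 (R = 1/(-102) = -1/102 ≈ -0.0098039)
-16*R*(-45) + r(-496) = -16*(-1/102)*(-45) + 11/4 = (8/51)*(-45) + 11/4 = -120/17 + 11/4 = -293/68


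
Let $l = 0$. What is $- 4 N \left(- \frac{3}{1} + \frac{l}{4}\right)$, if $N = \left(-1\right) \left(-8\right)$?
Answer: $96$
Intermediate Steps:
$N = 8$
$- 4 N \left(- \frac{3}{1} + \frac{l}{4}\right) = \left(-4\right) 8 \left(- \frac{3}{1} + \frac{0}{4}\right) = - 32 \left(\left(-3\right) 1 + 0 \cdot \frac{1}{4}\right) = - 32 \left(-3 + 0\right) = \left(-32\right) \left(-3\right) = 96$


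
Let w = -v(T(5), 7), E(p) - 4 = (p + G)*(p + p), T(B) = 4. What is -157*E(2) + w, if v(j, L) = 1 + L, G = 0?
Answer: -1892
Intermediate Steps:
E(p) = 4 + 2*p² (E(p) = 4 + (p + 0)*(p + p) = 4 + p*(2*p) = 4 + 2*p²)
w = -8 (w = -(1 + 7) = -1*8 = -8)
-157*E(2) + w = -157*(4 + 2*2²) - 8 = -157*(4 + 2*4) - 8 = -157*(4 + 8) - 8 = -157*12 - 8 = -1884 - 8 = -1892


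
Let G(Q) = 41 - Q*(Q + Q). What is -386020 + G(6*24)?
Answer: -427451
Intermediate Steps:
G(Q) = 41 - 2*Q² (G(Q) = 41 - Q*2*Q = 41 - 2*Q²)
-386020 + G(6*24) = -386020 + (41 - 2*(6*24)²) = -386020 + (41 - 2*144²) = -386020 + (41 - 2*20736) = -386020 + (41 - 41472) = -386020 - 41431 = -427451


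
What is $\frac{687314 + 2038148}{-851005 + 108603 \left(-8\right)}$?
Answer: $- \frac{2725462}{1719829} \approx -1.5847$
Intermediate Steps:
$\frac{687314 + 2038148}{-851005 + 108603 \left(-8\right)} = \frac{2725462}{-851005 - 868824} = \frac{2725462}{-1719829} = 2725462 \left(- \frac{1}{1719829}\right) = - \frac{2725462}{1719829}$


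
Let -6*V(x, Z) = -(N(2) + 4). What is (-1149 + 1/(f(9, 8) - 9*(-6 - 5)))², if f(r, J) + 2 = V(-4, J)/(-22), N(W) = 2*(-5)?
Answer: 6017665266649/4558225 ≈ 1.3202e+6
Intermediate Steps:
N(W) = -10
V(x, Z) = -1 (V(x, Z) = -(-1)*(-10 + 4)/6 = -(-1)*(-6)/6 = -⅙*6 = -1)
f(r, J) = -43/22 (f(r, J) = -2 - 1/(-22) = -2 - 1*(-1/22) = -2 + 1/22 = -43/22)
(-1149 + 1/(f(9, 8) - 9*(-6 - 5)))² = (-1149 + 1/(-43/22 - 9*(-6 - 5)))² = (-1149 + 1/(-43/22 - 9*(-11)))² = (-1149 + 1/(-43/22 + 99))² = (-1149 + 1/(2135/22))² = (-1149 + 22/2135)² = (-2453093/2135)² = 6017665266649/4558225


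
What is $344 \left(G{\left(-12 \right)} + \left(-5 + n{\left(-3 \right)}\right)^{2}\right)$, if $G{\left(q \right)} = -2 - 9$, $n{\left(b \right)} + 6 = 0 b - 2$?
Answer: $54352$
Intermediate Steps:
$n{\left(b \right)} = -8$ ($n{\left(b \right)} = -6 - \left(2 + 0 b\right) = -6 + \left(0 - 2\right) = -6 - 2 = -8$)
$G{\left(q \right)} = -11$
$344 \left(G{\left(-12 \right)} + \left(-5 + n{\left(-3 \right)}\right)^{2}\right) = 344 \left(-11 + \left(-5 - 8\right)^{2}\right) = 344 \left(-11 + \left(-13\right)^{2}\right) = 344 \left(-11 + 169\right) = 344 \cdot 158 = 54352$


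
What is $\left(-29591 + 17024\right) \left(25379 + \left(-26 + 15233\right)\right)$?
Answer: $-510044262$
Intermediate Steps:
$\left(-29591 + 17024\right) \left(25379 + \left(-26 + 15233\right)\right) = - 12567 \left(25379 + 15207\right) = \left(-12567\right) 40586 = -510044262$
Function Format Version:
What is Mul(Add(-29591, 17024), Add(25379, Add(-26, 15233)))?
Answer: -510044262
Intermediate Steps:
Mul(Add(-29591, 17024), Add(25379, Add(-26, 15233))) = Mul(-12567, Add(25379, 15207)) = Mul(-12567, 40586) = -510044262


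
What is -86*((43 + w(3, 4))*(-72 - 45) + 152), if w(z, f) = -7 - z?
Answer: 318974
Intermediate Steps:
-86*((43 + w(3, 4))*(-72 - 45) + 152) = -86*((43 + (-7 - 1*3))*(-72 - 45) + 152) = -86*((43 + (-7 - 3))*(-117) + 152) = -86*((43 - 10)*(-117) + 152) = -86*(33*(-117) + 152) = -86*(-3861 + 152) = -86*(-3709) = 318974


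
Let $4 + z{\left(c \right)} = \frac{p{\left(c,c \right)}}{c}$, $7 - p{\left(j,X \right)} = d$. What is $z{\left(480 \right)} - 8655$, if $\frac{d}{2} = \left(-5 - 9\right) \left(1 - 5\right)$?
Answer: $- \frac{277095}{32} \approx -8659.2$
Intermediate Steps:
$d = 112$ ($d = 2 \left(-5 - 9\right) \left(1 - 5\right) = 2 \left(\left(-14\right) \left(-4\right)\right) = 2 \cdot 56 = 112$)
$p{\left(j,X \right)} = -105$ ($p{\left(j,X \right)} = 7 - 112 = -105$)
$z{\left(c \right)} = -4 - \frac{105}{c}$
$z{\left(480 \right)} - 8655 = \left(-4 - \frac{105}{480}\right) - 8655 = \left(-4 - \frac{7}{32}\right) - 8655 = - \frac{135}{32} - 8655 = - \frac{277095}{32}$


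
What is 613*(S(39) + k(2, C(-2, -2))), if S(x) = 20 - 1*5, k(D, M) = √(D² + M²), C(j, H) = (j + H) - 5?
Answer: 9195 + 613*√85 ≈ 14847.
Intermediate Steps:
C(j, H) = -5 + H + j (C(j, H) = (H + j) - 5 = -5 + H + j)
S(x) = 15 (S(x) = 20 - 5 = 15)
613*(S(39) + k(2, C(-2, -2))) = 613*(15 + √(2² + (-5 - 2 - 2)²)) = 613*(15 + √(4 + (-9)²)) = 613*(15 + √(4 + 81)) = 613*(15 + √85) = 9195 + 613*√85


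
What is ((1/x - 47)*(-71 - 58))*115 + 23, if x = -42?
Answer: 9766697/14 ≈ 6.9762e+5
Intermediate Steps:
((1/x - 47)*(-71 - 58))*115 + 23 = ((1/(-42) - 47)*(-71 - 58))*115 + 23 = ((-1/42 - 47)*(-129))*115 + 23 = -1975/42*(-129)*115 + 23 = (84925/14)*115 + 23 = 9766375/14 + 23 = 9766697/14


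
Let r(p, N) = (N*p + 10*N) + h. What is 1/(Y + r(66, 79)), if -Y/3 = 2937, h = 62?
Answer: -1/2745 ≈ -0.00036430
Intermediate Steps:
r(p, N) = 62 + 10*N + N*p (r(p, N) = (N*p + 10*N) + 62 = (10*N + N*p) + 62 = 62 + 10*N + N*p)
Y = -8811 (Y = -3*2937 = -8811)
1/(Y + r(66, 79)) = 1/(-8811 + (62 + 10*79 + 79*66)) = 1/(-8811 + (62 + 790 + 5214)) = 1/(-8811 + 6066) = 1/(-2745) = -1/2745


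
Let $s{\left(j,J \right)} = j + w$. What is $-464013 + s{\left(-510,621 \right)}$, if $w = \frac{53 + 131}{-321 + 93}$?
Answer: $- \frac{26477857}{57} \approx -4.6452 \cdot 10^{5}$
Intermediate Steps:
$w = - \frac{46}{57}$ ($w = \frac{184}{-228} = 184 \left(- \frac{1}{228}\right) = - \frac{46}{57} \approx -0.80702$)
$s{\left(j,J \right)} = - \frac{46}{57} + j$ ($s{\left(j,J \right)} = j - \frac{46}{57} = - \frac{46}{57} + j$)
$-464013 + s{\left(-510,621 \right)} = -464013 - \frac{29116}{57} = - \frac{26477857}{57}$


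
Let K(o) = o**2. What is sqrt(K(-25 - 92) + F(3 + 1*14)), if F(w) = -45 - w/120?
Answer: sqrt(49117890)/60 ≈ 116.81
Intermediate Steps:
F(w) = -45 - w/120
sqrt(K(-25 - 92) + F(3 + 1*14)) = sqrt((-25 - 92)**2 + (-45 - (3 + 1*14)/120)) = sqrt((-117)**2 + (-45 - (3 + 14)/120)) = sqrt(13689 + (-45 - 1/120*17)) = sqrt(13689 + (-45 - 17/120)) = sqrt(13689 - 5417/120) = sqrt(1637263/120) = sqrt(49117890)/60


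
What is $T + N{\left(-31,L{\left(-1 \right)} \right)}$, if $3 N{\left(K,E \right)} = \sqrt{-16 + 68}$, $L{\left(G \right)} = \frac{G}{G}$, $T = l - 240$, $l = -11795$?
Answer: $-12035 + \frac{2 \sqrt{13}}{3} \approx -12033.0$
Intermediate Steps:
$T = -12035$ ($T = -11795 - 240 = -12035$)
$L{\left(G \right)} = 1$
$N{\left(K,E \right)} = \frac{2 \sqrt{13}}{3}$ ($N{\left(K,E \right)} = \frac{\sqrt{-16 + 68}}{3} = \frac{\sqrt{52}}{3} = \frac{2 \sqrt{13}}{3}$)
$T + N{\left(-31,L{\left(-1 \right)} \right)} = -12035 + \frac{2 \sqrt{13}}{3}$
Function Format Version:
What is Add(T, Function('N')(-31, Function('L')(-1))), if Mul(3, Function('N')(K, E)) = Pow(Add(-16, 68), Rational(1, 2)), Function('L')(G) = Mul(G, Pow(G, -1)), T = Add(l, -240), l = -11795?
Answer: Add(-12035, Mul(Rational(2, 3), Pow(13, Rational(1, 2)))) ≈ -12033.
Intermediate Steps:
T = -12035 (T = Add(-11795, -240) = -12035)
Function('L')(G) = 1
Function('N')(K, E) = Mul(Rational(2, 3), Pow(13, Rational(1, 2))) (Function('N')(K, E) = Mul(Rational(1, 3), Pow(Add(-16, 68), Rational(1, 2))) = Mul(Rational(1, 3), Pow(52, Rational(1, 2))) = Mul(Rational(1, 3), Mul(2, Pow(13, Rational(1, 2)))) = Mul(Rational(2, 3), Pow(13, Rational(1, 2))))
Add(T, Function('N')(-31, Function('L')(-1))) = Add(-12035, Mul(Rational(2, 3), Pow(13, Rational(1, 2))))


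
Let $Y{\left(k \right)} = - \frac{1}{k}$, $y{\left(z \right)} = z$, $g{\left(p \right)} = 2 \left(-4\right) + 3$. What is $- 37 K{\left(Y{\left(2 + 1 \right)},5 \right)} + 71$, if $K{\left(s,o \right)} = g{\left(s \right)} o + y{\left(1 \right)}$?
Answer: $959$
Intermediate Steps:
$g{\left(p \right)} = -5$ ($g{\left(p \right)} = -8 + 3 = -5$)
$K{\left(s,o \right)} = 1 - 5 o$ ($K{\left(s,o \right)} = - 5 o + 1 = 1 - 5 o$)
$- 37 K{\left(Y{\left(2 + 1 \right)},5 \right)} + 71 = - 37 \left(1 - 25\right) + 71 = \left(-37\right) \left(-24\right) + 71 = 888 + 71 = 959$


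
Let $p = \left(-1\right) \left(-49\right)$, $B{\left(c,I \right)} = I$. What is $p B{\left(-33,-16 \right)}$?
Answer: $-784$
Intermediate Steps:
$p = 49$
$p B{\left(-33,-16 \right)} = 49 \left(-16\right) = -784$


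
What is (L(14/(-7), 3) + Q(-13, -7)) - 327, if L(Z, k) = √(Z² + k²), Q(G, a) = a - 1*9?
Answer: -343 + √13 ≈ -339.39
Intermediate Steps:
Q(G, a) = -9 + a (Q(G, a) = a - 9 = -9 + a)
(L(14/(-7), 3) + Q(-13, -7)) - 327 = (√((14/(-7))² + 3²) + (-9 - 7)) - 327 = (√((14*(-⅐))² + 9) - 16) - 327 = (√((-2)² + 9) - 16) - 327 = (√(4 + 9) - 16) - 327 = (√13 - 16) - 327 = (-16 + √13) - 327 = -343 + √13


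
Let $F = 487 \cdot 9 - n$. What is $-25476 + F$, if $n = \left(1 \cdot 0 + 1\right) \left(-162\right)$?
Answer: $-20931$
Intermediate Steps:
$n = -162$ ($n = \left(0 + 1\right) \left(-162\right) = 1 \left(-162\right) = -162$)
$F = 4545$ ($F = 487 \cdot 9 - -162 = 4383 + 162 = 4545$)
$-25476 + F = -25476 + 4545 = -20931$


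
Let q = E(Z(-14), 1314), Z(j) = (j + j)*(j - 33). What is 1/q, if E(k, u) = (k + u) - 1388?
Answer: 1/1242 ≈ 0.00080515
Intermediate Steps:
Z(j) = 2*j*(-33 + j) (Z(j) = (2*j)*(-33 + j) = 2*j*(-33 + j))
E(k, u) = -1388 + k + u
q = 1242 (q = -1388 + 2*(-14)*(-33 - 14) + 1314 = -1388 + 2*(-14)*(-47) + 1314 = -1388 + 1316 + 1314 = 1242)
1/q = 1/1242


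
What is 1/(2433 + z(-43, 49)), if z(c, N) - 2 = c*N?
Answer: 1/328 ≈ 0.0030488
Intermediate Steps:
z(c, N) = 2 + N*c (z(c, N) = 2 + c*N = 2 + N*c)
1/(2433 + z(-43, 49)) = 1/(2433 + (2 + 49*(-43))) = 1/(2433 + (2 - 2107)) = 1/(2433 - 2105) = 1/328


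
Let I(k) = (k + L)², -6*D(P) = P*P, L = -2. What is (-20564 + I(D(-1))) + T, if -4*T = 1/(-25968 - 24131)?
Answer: -9270005839/450891 ≈ -20559.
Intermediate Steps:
T = 1/200396 (T = -1/(4*(-25968 - 24131)) = -¼/(-50099) = -¼*(-1/50099) = 1/200396 ≈ 4.9901e-6)
D(P) = -P²/6 (D(P) = -P*P/6 = -P²/6)
I(k) = (-2 + k)² (I(k) = (k - 2)² = (-2 + k)²)
(-20564 + I(D(-1))) + T = (-20564 + (-2 - ⅙*(-1)²)²) + 1/200396 = (-20564 + (-2 - ⅙*1)²) + 1/200396 = (-20564 + (-2 - ⅙)²) + 1/200396 = (-20564 + (-13/6)²) + 1/200396 = (-20564 + 169/36) + 1/200396 = -740135/36 + 1/200396 = -9270005839/450891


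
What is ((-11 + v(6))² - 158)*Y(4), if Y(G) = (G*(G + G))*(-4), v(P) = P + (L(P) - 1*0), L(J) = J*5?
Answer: -59776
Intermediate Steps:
L(J) = 5*J
v(P) = 6*P (v(P) = P + (5*P - 1*0) = P + (5*P + 0) = P + 5*P = 6*P)
Y(G) = -8*G² (Y(G) = (G*(2*G))*(-4) = (2*G²)*(-4) = -8*G²)
((-11 + v(6))² - 158)*Y(4) = ((-11 + 6*6)² - 158)*(-8*4²) = ((-11 + 36)² - 158)*(-8*16) = (25² - 158)*(-128) = (625 - 158)*(-128) = 467*(-128) = -59776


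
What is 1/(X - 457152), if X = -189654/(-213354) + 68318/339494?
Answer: -6036033573/2759378239771292 ≈ -2.1875e-6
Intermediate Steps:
X = 6580192804/6036033573 (X = -189654*(-1/213354) + 68318*(1/339494) = 31609/35559 + 34159/169747 = 6580192804/6036033573 ≈ 1.0902)
1/(X - 457152) = 1/(6580192804/6036033573 - 457152) = 1/(-2759378239771292/6036033573) = -6036033573/2759378239771292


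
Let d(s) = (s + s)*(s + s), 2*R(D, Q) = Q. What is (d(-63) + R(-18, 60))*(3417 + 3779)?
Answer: 114459576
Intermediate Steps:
R(D, Q) = Q/2
d(s) = 4*s² (d(s) = (2*s)*(2*s) = 4*s²)
(d(-63) + R(-18, 60))*(3417 + 3779) = (4*(-63)² + (½)*60)*(3417 + 3779) = (4*3969 + 30)*7196 = (15876 + 30)*7196 = 15906*7196 = 114459576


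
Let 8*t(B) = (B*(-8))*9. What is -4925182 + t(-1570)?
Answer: -4911052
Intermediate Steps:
t(B) = -9*B (t(B) = ((B*(-8))*9)/8 = (-8*B*9)/8 = (-72*B)/8 = -9*B)
-4925182 + t(-1570) = -4925182 - 9*(-1570) = -4925182 + 14130 = -4911052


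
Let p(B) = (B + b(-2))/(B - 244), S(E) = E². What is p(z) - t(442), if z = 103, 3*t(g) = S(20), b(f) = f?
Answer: -18901/141 ≈ -134.05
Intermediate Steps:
t(g) = 400/3 (t(g) = (⅓)*20² = (⅓)*400 = 400/3)
p(B) = (-2 + B)/(-244 + B) (p(B) = (B - 2)/(B - 244) = (-2 + B)/(-244 + B))
p(z) - t(442) = (-2 + 103)/(-244 + 103) - 1*400/3 = 101/(-141) - 400/3 = -1/141*101 - 400/3 = -101/141 - 400/3 = -18901/141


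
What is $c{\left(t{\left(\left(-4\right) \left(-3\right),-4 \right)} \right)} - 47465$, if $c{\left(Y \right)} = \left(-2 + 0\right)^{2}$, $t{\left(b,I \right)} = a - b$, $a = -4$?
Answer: $-47461$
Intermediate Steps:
$t{\left(b,I \right)} = -4 - b$
$c{\left(Y \right)} = 4$ ($c{\left(Y \right)} = \left(-2\right)^{2} = 4$)
$c{\left(t{\left(\left(-4\right) \left(-3\right),-4 \right)} \right)} - 47465 = 4 - 47465 = -47461$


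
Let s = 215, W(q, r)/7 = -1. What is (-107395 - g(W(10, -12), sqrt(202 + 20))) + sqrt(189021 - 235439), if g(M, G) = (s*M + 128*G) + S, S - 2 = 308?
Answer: -106200 - 128*sqrt(222) + I*sqrt(46418) ≈ -1.0811e+5 + 215.45*I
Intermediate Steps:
W(q, r) = -7 (W(q, r) = 7*(-1) = -7)
S = 310 (S = 2 + 308 = 310)
g(M, G) = 310 + 128*G + 215*M (g(M, G) = (215*M + 128*G) + 310 = (128*G + 215*M) + 310 = 310 + 128*G + 215*M)
(-107395 - g(W(10, -12), sqrt(202 + 20))) + sqrt(189021 - 235439) = (-107395 - (310 + 128*sqrt(202 + 20) + 215*(-7))) + sqrt(189021 - 235439) = (-107395 - (310 + 128*sqrt(222) - 1505)) + sqrt(-46418) = (-107395 - (-1195 + 128*sqrt(222))) + I*sqrt(46418) = (-107395 + (1195 - 128*sqrt(222))) + I*sqrt(46418) = (-106200 - 128*sqrt(222)) + I*sqrt(46418) = -106200 - 128*sqrt(222) + I*sqrt(46418)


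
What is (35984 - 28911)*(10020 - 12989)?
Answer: -20999737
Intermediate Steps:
(35984 - 28911)*(10020 - 12989) = 7073*(-2969) = -20999737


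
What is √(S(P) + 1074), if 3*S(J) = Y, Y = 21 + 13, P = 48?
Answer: 2*√2442/3 ≈ 32.944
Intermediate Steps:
Y = 34
S(J) = 34/3 (S(J) = (⅓)*34 = 34/3)
√(S(P) + 1074) = √(34/3 + 1074) = √(3256/3) = 2*√2442/3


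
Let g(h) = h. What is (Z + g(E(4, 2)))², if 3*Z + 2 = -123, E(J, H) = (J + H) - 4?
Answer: 14161/9 ≈ 1573.4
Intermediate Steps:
E(J, H) = -4 + H + J (E(J, H) = (H + J) - 4 = -4 + H + J)
Z = -125/3 (Z = -⅔ + (⅓)*(-123) = -⅔ - 41 = -125/3 ≈ -41.667)
(Z + g(E(4, 2)))² = (-125/3 + (-4 + 2 + 4))² = (-125/3 + 2)² = (-119/3)² = 14161/9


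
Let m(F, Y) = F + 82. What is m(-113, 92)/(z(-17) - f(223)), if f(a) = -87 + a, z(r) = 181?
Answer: -31/45 ≈ -0.68889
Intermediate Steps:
m(F, Y) = 82 + F
m(-113, 92)/(z(-17) - f(223)) = (82 - 113)/(181 - (-87 + 223)) = -31/(181 - 1*136) = -31/(181 - 136) = -31/45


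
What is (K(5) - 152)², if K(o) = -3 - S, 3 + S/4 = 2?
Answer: 22801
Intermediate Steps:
S = -4 (S = -12 + 4*2 = -12 + 8 = -4)
K(o) = 1 (K(o) = -3 - 1*(-4) = -3 + 4 = 1)
(K(5) - 152)² = (1 - 152)² = (-151)² = 22801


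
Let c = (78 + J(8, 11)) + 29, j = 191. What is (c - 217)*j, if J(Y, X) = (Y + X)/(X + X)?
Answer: -458591/22 ≈ -20845.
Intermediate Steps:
J(Y, X) = (X + Y)/(2*X) (J(Y, X) = (X + Y)/((2*X)) = (X + Y)*(1/(2*X)) = (X + Y)/(2*X))
c = 2373/22 (c = (78 + (½)*(11 + 8)/11) + 29 = (78 + (½)*(1/11)*19) + 29 = (78 + 19/22) + 29 = 1735/22 + 29 = 2373/22 ≈ 107.86)
(c - 217)*j = (2373/22 - 217)*191 = -2401/22*191 = -458591/22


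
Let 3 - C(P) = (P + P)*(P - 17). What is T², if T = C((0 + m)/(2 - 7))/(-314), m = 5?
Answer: 1089/98596 ≈ 0.011045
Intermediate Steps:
C(P) = 3 - 2*P*(-17 + P) (C(P) = 3 - (P + P)*(P - 17) = 3 - 2*P*(-17 + P))
T = 33/314 (T = (3 - 2*(0 + 5)²/(2 - 7)² + 34*((0 + 5)/(2 - 7)))/(-314) = (3 - 2*1² + 34*(5/(-5)))*(-1/314) = (3 - 2*1² + 34*(5*(-⅕)))*(-1/314) = (3 - 2*(-1)² + 34*(-1))*(-1/314) = (3 - 2*1 - 34)*(-1/314) = (3 - 2 - 34)*(-1/314) = -33*(-1/314) = 33/314 ≈ 0.10510)
T² = (33/314)² = 1089/98596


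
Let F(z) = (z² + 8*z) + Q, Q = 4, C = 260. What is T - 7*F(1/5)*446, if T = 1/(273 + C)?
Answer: -234627641/13325 ≈ -17608.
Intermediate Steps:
F(z) = 4 + z² + 8*z (F(z) = (z² + 8*z) + 4 = 4 + z² + 8*z)
T = 1/533 (T = 1/(273 + 260) = 1/533 ≈ 0.0018762)
T - 7*F(1/5)*446 = 1/533 - 7*(4 + (1/5)² + 8/5)*446 = 1/533 - 7*(4 + (⅕)² + 8*(⅕))*446 = 1/533 - 7*(4 + 1/25 + 8/5)*446 = 1/533 - 7*141/25*446 = 1/533 - 987/25*446 = 1/533 - 440202/25 = -234627641/13325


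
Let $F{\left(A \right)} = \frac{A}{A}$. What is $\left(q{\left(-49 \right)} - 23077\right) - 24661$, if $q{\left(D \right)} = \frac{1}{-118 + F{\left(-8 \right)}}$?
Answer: $- \frac{5585347}{117} \approx -47738.0$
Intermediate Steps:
$F{\left(A \right)} = 1$
$q{\left(D \right)} = - \frac{1}{117}$ ($q{\left(D \right)} = \frac{1}{-118 + 1} = \frac{1}{-117} = - \frac{1}{117}$)
$\left(q{\left(-49 \right)} - 23077\right) - 24661 = \left(- \frac{1}{117} - 23077\right) - 24661 = - \frac{2700010}{117} - 24661 = - \frac{5585347}{117}$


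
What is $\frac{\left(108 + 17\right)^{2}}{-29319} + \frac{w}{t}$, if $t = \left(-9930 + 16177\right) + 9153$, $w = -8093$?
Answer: $- \frac{477903667}{451512600} \approx -1.0585$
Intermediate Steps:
$t = 15400$ ($t = 6247 + 9153 = 15400$)
$\frac{\left(108 + 17\right)^{2}}{-29319} + \frac{w}{t} = \frac{\left(108 + 17\right)^{2}}{-29319} - \frac{8093}{15400} = 125^{2} \left(- \frac{1}{29319}\right) - \frac{8093}{15400} = 15625 \left(- \frac{1}{29319}\right) - \frac{8093}{15400} = - \frac{15625}{29319} - \frac{8093}{15400} = - \frac{477903667}{451512600}$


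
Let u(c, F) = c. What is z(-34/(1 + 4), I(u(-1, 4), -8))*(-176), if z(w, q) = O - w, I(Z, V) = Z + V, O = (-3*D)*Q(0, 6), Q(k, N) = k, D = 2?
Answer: -5984/5 ≈ -1196.8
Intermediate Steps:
O = 0 (O = -3*2*0 = -6*0 = 0)
I(Z, V) = V + Z
z(w, q) = -w (z(w, q) = 0 - w = -w)
z(-34/(1 + 4), I(u(-1, 4), -8))*(-176) = -(-34)/(1 + 4)*(-176) = -(-34)/5*(-176) = -1*(-34/5)*(-176) = (34/5)*(-176) = -5984/5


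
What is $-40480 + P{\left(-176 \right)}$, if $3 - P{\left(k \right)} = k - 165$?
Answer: $-40136$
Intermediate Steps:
$P{\left(k \right)} = 168 - k$ ($P{\left(k \right)} = 3 - \left(k - 165\right) = 3 - \left(-165 + k\right) = 168 - k$)
$-40480 + P{\left(-176 \right)} = -40480 + \left(168 - -176\right) = -40480 + \left(168 + 176\right) = -40480 + 344 = -40136$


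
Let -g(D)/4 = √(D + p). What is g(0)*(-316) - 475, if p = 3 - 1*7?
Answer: -475 + 2528*I ≈ -475.0 + 2528.0*I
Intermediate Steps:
p = -4 (p = 3 - 7 = -4)
g(D) = -4*√(-4 + D) (g(D) = -4*√(D - 4) = -4*√(-4 + D))
g(0)*(-316) - 475 = -4*√(-4 + 0)*(-316) - 475 = -8*I*(-316) - 475 = 2528*I - 475 = -475 + 2528*I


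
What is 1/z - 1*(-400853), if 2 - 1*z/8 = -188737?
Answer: 605252754937/1509912 ≈ 4.0085e+5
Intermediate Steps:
z = 1509912 (z = 16 - 8*(-188737) = 16 + 1509896 = 1509912)
1/z - 1*(-400853) = 1/1509912 - 1*(-400853) = 1/1509912 + 400853 = 605252754937/1509912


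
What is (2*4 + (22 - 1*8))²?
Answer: 484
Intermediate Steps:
(2*4 + (22 - 1*8))² = (8 + (22 - 8))² = (8 + 14)² = 22² = 484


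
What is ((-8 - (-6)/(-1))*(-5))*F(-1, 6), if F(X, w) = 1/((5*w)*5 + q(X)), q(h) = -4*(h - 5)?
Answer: 35/87 ≈ 0.40230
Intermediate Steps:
q(h) = 20 - 4*h (q(h) = -4*(-5 + h) = 20 - 4*h)
F(X, w) = 1/(20 - 4*X + 25*w) (F(X, w) = 1/((5*w)*5 + (20 - 4*X)) = 1/(25*w + (20 - 4*X)) = 1/(20 - 4*X + 25*w))
((-8 - (-6)/(-1))*(-5))*F(-1, 6) = ((-8 - (-6)/(-1))*(-5))/(20 - 4*(-1) + 25*6) = ((-8 - (-6)*(-1))*(-5))/(20 + 4 + 150) = ((-8 - 1*6)*(-5))/174 = ((-8 - 6)*(-5))*(1/174) = -14*(-5)*(1/174) = 70*(1/174) = 35/87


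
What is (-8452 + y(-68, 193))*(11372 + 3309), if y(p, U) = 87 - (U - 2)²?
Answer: -658384126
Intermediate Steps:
y(p, U) = 87 - (-2 + U)²
(-8452 + y(-68, 193))*(11372 + 3309) = (-8452 + (87 - (-2 + 193)²))*(11372 + 3309) = (-8452 + (87 - 1*191²))*14681 = (-8452 + (87 - 1*36481))*14681 = (-8452 + (87 - 36481))*14681 = (-8452 - 36394)*14681 = -44846*14681 = -658384126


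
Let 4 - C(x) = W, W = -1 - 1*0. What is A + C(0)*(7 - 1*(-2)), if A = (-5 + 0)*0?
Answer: 45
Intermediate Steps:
W = -1 (W = -1 + 0 = -1)
C(x) = 5 (C(x) = 4 - 1*(-1) = 4 + 1 = 5)
A = 0 (A = -5*0 = 0)
A + C(0)*(7 - 1*(-2)) = 0 + 5*(7 - 1*(-2)) = 0 + 5*(7 + 2) = 0 + 5*9 = 0 + 45 = 45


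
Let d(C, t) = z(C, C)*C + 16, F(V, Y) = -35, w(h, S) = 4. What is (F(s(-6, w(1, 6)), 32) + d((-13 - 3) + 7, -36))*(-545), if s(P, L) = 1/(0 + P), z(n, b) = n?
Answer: -33790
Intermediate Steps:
s(P, L) = 1/P
d(C, t) = 16 + C**2 (d(C, t) = C*C + 16 = C**2 + 16 = 16 + C**2)
(F(s(-6, w(1, 6)), 32) + d((-13 - 3) + 7, -36))*(-545) = (-35 + (16 + ((-13 - 3) + 7)**2))*(-545) = (-35 + (16 + (-16 + 7)**2))*(-545) = (-35 + (16 + (-9)**2))*(-545) = (-35 + (16 + 81))*(-545) = (-35 + 97)*(-545) = 62*(-545) = -33790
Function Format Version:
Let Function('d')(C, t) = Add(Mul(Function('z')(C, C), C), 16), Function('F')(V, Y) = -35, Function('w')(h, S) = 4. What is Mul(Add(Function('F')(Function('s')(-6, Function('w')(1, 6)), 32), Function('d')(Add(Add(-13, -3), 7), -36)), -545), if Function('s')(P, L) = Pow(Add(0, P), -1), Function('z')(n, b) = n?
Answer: -33790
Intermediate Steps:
Function('s')(P, L) = Pow(P, -1)
Function('d')(C, t) = Add(16, Pow(C, 2)) (Function('d')(C, t) = Add(Mul(C, C), 16) = Add(Pow(C, 2), 16) = Add(16, Pow(C, 2)))
Mul(Add(Function('F')(Function('s')(-6, Function('w')(1, 6)), 32), Function('d')(Add(Add(-13, -3), 7), -36)), -545) = Mul(Add(-35, Add(16, Pow(Add(Add(-13, -3), 7), 2))), -545) = Mul(Add(-35, Add(16, Pow(Add(-16, 7), 2))), -545) = Mul(Add(-35, Add(16, Pow(-9, 2))), -545) = Mul(Add(-35, Add(16, 81)), -545) = Mul(Add(-35, 97), -545) = Mul(62, -545) = -33790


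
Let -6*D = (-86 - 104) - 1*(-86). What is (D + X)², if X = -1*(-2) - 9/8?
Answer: 190969/576 ≈ 331.54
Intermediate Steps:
D = 52/3 (D = -((-86 - 104) - 1*(-86))/6 = -(-190 + 86)/6 = -⅙*(-104) = 52/3 ≈ 17.333)
X = 7/8 (X = 2 - 9*⅛ = 2 - 9/8 = 7/8 ≈ 0.87500)
(D + X)² = (52/3 + 7/8)² = (437/24)² = 190969/576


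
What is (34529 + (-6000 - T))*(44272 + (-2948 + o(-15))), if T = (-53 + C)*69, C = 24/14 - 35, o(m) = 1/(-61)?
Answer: 86922750311/61 ≈ 1.4250e+9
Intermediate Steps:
o(m) = -1/61
C = -233/7 (C = 24*(1/14) - 35 = 12/7 - 35 = -233/7 ≈ -33.286)
T = -41676/7 (T = (-53 - 233/7)*69 = -604/7*69 = -41676/7 ≈ -5953.7)
(34529 + (-6000 - T))*(44272 + (-2948 + o(-15))) = (34529 + (-6000 - 1*(-41676/7)))*(44272 + (-2948 - 1/61)) = (34529 + (-6000 + 41676/7))*(44272 - 179829/61) = (34529 - 324/7)*(2520763/61) = (241379/7)*(2520763/61) = 86922750311/61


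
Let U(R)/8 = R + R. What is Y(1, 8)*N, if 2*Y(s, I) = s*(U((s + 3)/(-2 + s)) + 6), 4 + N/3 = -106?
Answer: 9570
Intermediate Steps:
N = -330 (N = -12 + 3*(-106) = -12 - 318 = -330)
U(R) = 16*R (U(R) = 8*(R + R) = 8*(2*R) = 16*R)
Y(s, I) = s*(6 + 16*(3 + s)/(-2 + s))/2 (Y(s, I) = (s*(16*((s + 3)/(-2 + s)) + 6))/2 = (s*(16*((3 + s)/(-2 + s)) + 6))/2 = (s*(16*(3 + s)/(-2 + s) + 6))/2 = (s*(6 + 16*(3 + s)/(-2 + s)))/2 = s*(6 + 16*(3 + s)/(-2 + s))/2)
Y(1, 8)*N = (1*(18 + 11*1)/(-2 + 1))*(-330) = (1*(18 + 11)/(-1))*(-330) = (1*(-1)*29)*(-330) = -29*(-330) = 9570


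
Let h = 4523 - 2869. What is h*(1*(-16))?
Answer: -26464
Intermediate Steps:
h = 1654
h*(1*(-16)) = 1654*(1*(-16)) = 1654*(-16) = -26464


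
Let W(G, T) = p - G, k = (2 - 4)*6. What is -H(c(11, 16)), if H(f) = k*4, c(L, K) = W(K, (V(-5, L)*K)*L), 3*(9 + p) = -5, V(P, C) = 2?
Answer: 48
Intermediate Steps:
k = -12 (k = -2*6 = -12)
p = -32/3 (p = -9 + (1/3)*(-5) = -9 - 5/3 = -32/3 ≈ -10.667)
W(G, T) = -32/3 - G
c(L, K) = -32/3 - K
H(f) = -48 (H(f) = -12*4 = -48)
-H(c(11, 16)) = -1*(-48) = 48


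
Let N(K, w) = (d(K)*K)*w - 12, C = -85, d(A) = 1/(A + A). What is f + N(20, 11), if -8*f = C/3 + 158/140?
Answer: -5207/1680 ≈ -3.0994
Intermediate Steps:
d(A) = 1/(2*A)
N(K, w) = -12 + w/2 (N(K, w) = ((1/(2*K))*K)*w - 12 = w/2 - 12 = -12 + w/2)
f = 5713/1680 (f = -(-85/3 + 158/140)/8 = -(-85*⅓ + 158*(1/140))/8 = -(-85/3 + 79/70)/8 = -⅛*(-5713/210) = 5713/1680 ≈ 3.4006)
f + N(20, 11) = 5713/1680 + (-12 + (½)*11) = 5713/1680 + (-12 + 11/2) = 5713/1680 - 13/2 = -5207/1680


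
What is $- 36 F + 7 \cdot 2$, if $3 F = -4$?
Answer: $62$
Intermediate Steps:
$F = - \frac{4}{3}$ ($F = \frac{1}{3} \left(-4\right) = - \frac{4}{3} \approx -1.3333$)
$- 36 F + 7 \cdot 2 = \left(-36\right) \left(- \frac{4}{3}\right) + 7 \cdot 2 = 48 + 14 = 62$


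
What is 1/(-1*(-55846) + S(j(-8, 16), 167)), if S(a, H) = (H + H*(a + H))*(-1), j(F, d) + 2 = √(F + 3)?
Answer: 28124/791098821 + 167*I*√5/791098821 ≈ 3.5551e-5 + 4.7203e-7*I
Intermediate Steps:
j(F, d) = -2 + √(3 + F) (j(F, d) = -2 + √(F + 3) = -2 + √(3 + F))
S(a, H) = -H - H*(H + a) (S(a, H) = (H + H*(H + a))*(-1) = -H - H*(H + a))
1/(-1*(-55846) + S(j(-8, 16), 167)) = 1/(-1*(-55846) - 1*167*(1 + 167 + (-2 + √(3 - 8)))) = 1/(55846 - 1*167*(1 + 167 + (-2 + √(-5)))) = 1/(55846 - 1*167*(1 + 167 + (-2 + I*√5))) = 1/(55846 - 1*167*(166 + I*√5)) = 1/(55846 + (-27722 - 167*I*√5)) = 1/(28124 - 167*I*√5)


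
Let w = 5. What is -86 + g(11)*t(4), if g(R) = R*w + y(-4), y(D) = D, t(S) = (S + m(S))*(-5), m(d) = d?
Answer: -2126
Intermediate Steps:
t(S) = -10*S (t(S) = (S + S)*(-5) = (2*S)*(-5) = -10*S)
g(R) = -4 + 5*R (g(R) = R*5 - 4 = 5*R - 4 = -4 + 5*R)
-86 + g(11)*t(4) = -86 + (-4 + 5*11)*(-10*4) = -86 + (-4 + 55)*(-40) = -86 + 51*(-40) = -86 - 2040 = -2126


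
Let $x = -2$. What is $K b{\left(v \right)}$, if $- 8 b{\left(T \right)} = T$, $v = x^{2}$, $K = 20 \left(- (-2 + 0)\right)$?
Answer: $-20$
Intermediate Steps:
$K = 40$ ($K = 20 \left(\left(-1\right) \left(-2\right)\right) = 20 \cdot 2 = 40$)
$v = 4$ ($v = \left(-2\right)^{2} = 4$)
$b{\left(T \right)} = - \frac{T}{8}$
$K b{\left(v \right)} = 40 \left(\left(- \frac{1}{8}\right) 4\right) = 40 \left(- \frac{1}{2}\right) = -20$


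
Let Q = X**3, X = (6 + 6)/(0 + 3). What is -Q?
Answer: -64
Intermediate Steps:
X = 4 (X = 12/3 = 12*(1/3) = 4)
Q = 64 (Q = 4**3 = 64)
-Q = -1*64 = -64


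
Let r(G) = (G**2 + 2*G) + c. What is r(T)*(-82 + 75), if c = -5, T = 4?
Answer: -133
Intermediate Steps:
r(G) = -5 + G**2 + 2*G (r(G) = (G**2 + 2*G) - 5 = -5 + G**2 + 2*G)
r(T)*(-82 + 75) = (-5 + 4**2 + 2*4)*(-82 + 75) = (-5 + 16 + 8)*(-7) = 19*(-7) = -133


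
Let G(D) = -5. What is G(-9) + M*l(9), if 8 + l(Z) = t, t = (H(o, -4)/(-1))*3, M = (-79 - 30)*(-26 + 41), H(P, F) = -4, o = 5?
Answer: -6545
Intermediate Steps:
M = -1635 (M = -109*15 = -1635)
t = 12 (t = -4/(-1)*3 = -4*(-1)*3 = 4*3 = 12)
l(Z) = 4 (l(Z) = -8 + 12 = 4)
G(-9) + M*l(9) = -5 - 1635*4 = -5 - 6540 = -6545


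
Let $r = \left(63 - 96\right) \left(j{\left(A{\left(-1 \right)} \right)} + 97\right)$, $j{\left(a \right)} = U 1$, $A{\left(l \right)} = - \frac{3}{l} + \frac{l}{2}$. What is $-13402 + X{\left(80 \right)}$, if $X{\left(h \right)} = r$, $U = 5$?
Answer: $-16768$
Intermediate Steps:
$A{\left(l \right)} = \frac{l}{2} - \frac{3}{l}$ ($A{\left(l \right)} = - \frac{3}{l} + l \frac{1}{2} = - \frac{3}{l} + \frac{l}{2} = \frac{l}{2} - \frac{3}{l}$)
$j{\left(a \right)} = 5$ ($j{\left(a \right)} = 5 \cdot 1 = 5$)
$r = -3366$ ($r = \left(63 - 96\right) \left(5 + 97\right) = \left(-33\right) 102 = -3366$)
$X{\left(h \right)} = -3366$
$-13402 + X{\left(80 \right)} = -13402 - 3366 = -16768$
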